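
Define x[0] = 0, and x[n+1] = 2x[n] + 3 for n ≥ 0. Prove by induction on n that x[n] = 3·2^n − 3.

Base case: x[0] = 0, and 3·2^0 − 3 = 3 − 3 = 0.
Assume x[r] = 3·2^r − 3 for some r ≥ 0.
Then x[r+1] = 2x[r] + 3 = 2·(3·2^r − 3) + 3 = 6·2^r − 6 + 3 = 3·2^{r+1} − 3.
By induction, x[n] = 3·2^n − 3 for all n ≥ 0.

x[n] = 3·2^n − 3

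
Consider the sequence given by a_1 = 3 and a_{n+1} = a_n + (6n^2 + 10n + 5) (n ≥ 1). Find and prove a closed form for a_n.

Claim: a_n = 2n^3 + 2n^2 + n − 2.

Base case: a_1 = 3, and 2·1^3 + 2·1^2 + 1 − 2 = 3.
Assume a_m = 2m^3 + 2m^2 + m − 2.
Then a_{m+1} = a_m + (6m^2 + 10m + 5) = (2m^3 + 2m^2 + m − 2) + (6m^2 + 10m + 5) = 2m^3 + 8m^2 + 11m + 3,
and 2·(m+1)^3 + 2·(m+1)^2 + (m+1) − 2 = 2m^3 + 8m^2 + 11m + 3.
By induction, a_n = 2n^3 + 2n^2 + n − 2 for all n ≥ 1.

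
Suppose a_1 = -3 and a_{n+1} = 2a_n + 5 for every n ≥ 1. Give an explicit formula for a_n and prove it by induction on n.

Claim: a_n = 2^n − 5.

Base case: a_1 = -3, and 2^1 − 5 = 2 − 5 = -3.
Assume a_m = 2^m − 5 for some m ≥ 1.
Then a_{m+1} = 2a_m + 5 = 2·(2^m − 5) + 5 = 2^{m+1} − 10 + 5 = 2^{m+1} − 5.
This completes the inductive step, so a_n = 2^n − 5 for all n ≥ 1.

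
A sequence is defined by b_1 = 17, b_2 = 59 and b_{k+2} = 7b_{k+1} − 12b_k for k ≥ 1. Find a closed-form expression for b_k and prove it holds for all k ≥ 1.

Claim: b_k = 3·3^k + 2·4^k.

Base cases: b_1 = 17 and 3·3^1 + 2·4^1 = 17; b_2 = 59 and 3·3^2 + 2·4^2 = 59.
Assume b_j = 3·3^j + 2·4^j for all 1 ≤ j ≤ m, where m ≥ 2.
Then b_{m+1} = 7b_m − 12b_{m−1} = 7·(3·3^m + 2·4^m) − 12·(3·3^{m−1} + 2·4^{m−1}) = 3·(7·3 − 12)3^{m−1} + 2·(7·4 − 12)4^{m−1} = 27·3^{m−1} + 32·4^{m−1} = 3·3^{m+1} + 2·4^{m+1}.
Hence b_k = 3·3^k + 2·4^k for every k ≥ 1, by strong induction.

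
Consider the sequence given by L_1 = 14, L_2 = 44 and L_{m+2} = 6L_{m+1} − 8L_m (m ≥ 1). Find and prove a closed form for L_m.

Claim: L_m = 3·2^m + 2·4^m.

Base cases: L_1 = 14 and 3·2^1 + 2·4^1 = 14; L_2 = 44 and 3·2^2 + 2·4^2 = 44.
Assume L_i = 3·2^i + 2·4^i for all 1 ≤ i ≤ j, where j ≥ 2.
Then L_{j+1} = 6L_j − 8L_{j−1} = 6·(3·2^j + 2·4^j) − 8·(3·2^{j−1} + 2·4^{j−1}) = 3·(6·2 − 8)2^{j−1} + 2·(6·4 − 8)4^{j−1} = 12·2^{j−1} + 32·4^{j−1} = 3·2^{j+1} + 2·4^{j+1}.
Hence L_m = 3·2^m + 2·4^m for every m ≥ 1, by strong induction.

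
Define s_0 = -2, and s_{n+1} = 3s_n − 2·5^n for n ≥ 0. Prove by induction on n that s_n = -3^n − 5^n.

Base case: s_0 = -2, and -3^0 − 5^0 = -1 − 1 = -2.
Assume s_m = -3^m − 5^m for some m ≥ 0.
Then s_{m+1} = 3s_m − 2·5^m = 3·(-3^m − 5^m) − 2·5^m = -3^{m+1} − 3·5^m − 2·5^m = -3^{m+1} − 5·5^m = -3^{m+1} − 5^{m+1}.
By induction, s_n = -3^n − 5^n for all n ≥ 0.

s_n = -3^n − 5^n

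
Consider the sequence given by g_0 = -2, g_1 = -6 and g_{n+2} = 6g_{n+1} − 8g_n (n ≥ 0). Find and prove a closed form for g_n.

Claim: g_n = -4^n − 2^n.

Base cases: g_0 = -2 and -4^0 − 2^0 = -2; g_1 = -6 and -4^1 − 2^1 = -6.
Assume g_i = -4^i − 2^i for all 0 ≤ i ≤ j, where j ≥ 1.
Then g_{j+1} = 6g_j − 8g_{j−1} = 6·(-4^j − 2^j) − 8·(-4^{j−1} − 2^{j−1}) = -(6·4 − 8)4^{j−1} − (6·2 − 8)2^{j−1} = -16·4^{j−1} − 4·2^{j−1} = -4^{j+1} − 2^{j+1}.
Hence g_n = -4^n − 2^n for every n ≥ 0, by strong induction.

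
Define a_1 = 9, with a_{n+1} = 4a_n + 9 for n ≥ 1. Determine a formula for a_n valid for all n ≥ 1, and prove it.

Claim: a_n = 3·4^n − 3.

Base case: a_1 = 9, and 3·4^1 − 3 = 12 − 3 = 9.
Assume a_m = 3·4^m − 3 for some m ≥ 1.
Then a_{m+1} = 4a_m + 9 = 4·(3·4^m − 3) + 9 = 12·4^m − 12 + 9 = 3·4^{m+1} − 3.
Hence a_n = 3·4^n − 3 for every n ≥ 1, by induction.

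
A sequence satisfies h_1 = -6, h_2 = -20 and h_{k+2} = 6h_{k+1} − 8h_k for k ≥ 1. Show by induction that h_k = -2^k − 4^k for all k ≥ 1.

Base cases: h_1 = -6 and -2^1 − 4^1 = -6; h_2 = -20 and -2^2 − 4^2 = -20.
Assume h_j = -2^j − 4^j for all 1 ≤ j ≤ m, where m ≥ 2.
Then h_{m+1} = 6h_m − 8h_{m−1} = 6·(-2^m − 4^m) − 8·(-2^{m−1} − 4^{m−1}) = -(6·2 − 8)2^{m−1} − (6·4 − 8)4^{m−1} = -4·2^{m−1} − 16·4^{m−1} = -2^{m+1} − 4^{m+1}.
This completes the inductive step, so h_k = -2^k − 4^k for all k ≥ 1.

h_k = -2^k − 4^k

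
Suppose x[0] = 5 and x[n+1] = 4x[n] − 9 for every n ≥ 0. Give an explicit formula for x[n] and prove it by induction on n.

Claim: x[n] = 2·4^n + 3.

Base case: x[0] = 5, and 2·4^0 + 3 = 2 + 3 = 5.
Assume x[m] = 2·4^m + 3 for some m ≥ 0.
Then x[m+1] = 4x[m] − 9 = 4·(2·4^m + 3) − 9 = 8·4^m + 12 − 9 = 2·4^{m+1} + 3.
Hence x[n] = 2·4^n + 3 for every n ≥ 0, by induction.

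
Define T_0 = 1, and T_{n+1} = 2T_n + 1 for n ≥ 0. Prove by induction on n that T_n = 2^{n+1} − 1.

Base case: T_0 = 1, and 2^{0+1} − 1 = 2 − 1 = 1.
Assume T_m = 2^{m+1} − 1 for some m ≥ 0.
Then T_{m+1} = 2T_m + 1 = 2·(2^{m+1} − 1) + 1 = 2^{m+2} − 2 + 1 = 2^{m+2} − 1.
By induction, T_n = 2^{n+1} − 1 for all n ≥ 0.

T_n = 2^{n+1} − 1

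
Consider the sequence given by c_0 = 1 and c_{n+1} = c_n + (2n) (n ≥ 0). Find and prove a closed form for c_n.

Claim: c_n = n^2 − n + 1.

Base case: c_0 = 1, and 0^2 − 0 + 1 = 1.
Assume c_r = r^2 − r + 1.
Then c_{r+1} = c_r + (2r) = (r^2 − r + 1) + (2r) = r^2 + r + 1,
and (r+1)^2 − (r+1) + 1 = r^2 + r + 1.
Hence c_n = n^2 − n + 1 for every n ≥ 0, by induction.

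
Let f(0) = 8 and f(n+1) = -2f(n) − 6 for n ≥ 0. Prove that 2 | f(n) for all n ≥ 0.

Base case: f(0) = 8 = 2·4, so 2 | f(0).
Assume 2 | f(k), so f(k) = 2t for some integer t.
Then f(k+1) = -2f(k) − 6 = -2·(2t) − 6 = 2(-2t − 3), so 2 | f(k+1).
Hence 2 | f(n) for every n ≥ 0, by induction.

2 | f(n)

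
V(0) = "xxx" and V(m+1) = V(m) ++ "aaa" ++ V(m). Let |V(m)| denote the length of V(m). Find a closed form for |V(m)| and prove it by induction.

Claim: |V(m)| = 6·2^m − 3.

Base case: |V(0)| = 3, and 6·2^0 − 3 = 3.
Assume |V(j)| = 6·2^j − 3.
Then |V(j+1)| = |V(j)| + 3 + |V(j)| = 2|V(j)| + 3 = 2(6·2^j − 3) + 3 = 6·2^{j+1} − 6 + 3 = 6·2^{j+1} − 3.
By induction, |V(m)| = 6·2^m − 3 for all m ≥ 0.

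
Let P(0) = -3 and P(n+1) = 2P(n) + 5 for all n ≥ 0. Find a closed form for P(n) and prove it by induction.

Claim: P(n) = 2^{n+1} − 5.

Base case: P(0) = -3, and 2^{0+1} − 5 = 2 − 5 = -3.
Assume P(m) = 2^{m+1} − 5 for some m ≥ 0.
Then P(m+1) = 2P(m) + 5 = 2·(2^{m+1} − 5) + 5 = 2^{m+2} − 10 + 5 = 2^{m+2} − 5.
Hence P(n) = 2^{n+1} − 5 for every n ≥ 0, by induction.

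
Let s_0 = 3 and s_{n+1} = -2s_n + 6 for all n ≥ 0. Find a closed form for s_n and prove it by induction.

Claim: s_n = (-2)^n + 2.

Base case: s_0 = 3, and (-2)^0 + 2 = 1 + 2 = 3.
Assume s_j = (-2)^j + 2 for some j ≥ 0.
Then s_{j+1} = -2s_j + 6 = -2·((-2)^j + 2) + 6 = -2·(-2)^j − 4 + 6 = (-2)^{j+1} + 2.
So the formula holds for j+1, and by induction s_n = (-2)^n + 2 for all n ≥ 0.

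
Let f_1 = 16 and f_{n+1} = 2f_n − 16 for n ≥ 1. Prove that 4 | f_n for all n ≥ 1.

Base case: f_1 = 16 = 4·4, so 4 | f_1.
Assume 4 | f_k, so f_k = 4t for some integer t.
Then f_{k+1} = 2f_k − 16 = 2·(4t) − 16 = 4(2t − 4), so 4 | f_{k+1}.
This completes the inductive step, so 4 | f_n for all n ≥ 1.

4 | f_n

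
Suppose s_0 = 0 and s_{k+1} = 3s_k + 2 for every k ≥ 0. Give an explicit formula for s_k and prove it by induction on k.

Claim: s_k = 3^k − 1.

Base case: s_0 = 0, and 3^0 − 1 = 1 − 1 = 0.
Assume s_j = 3^j − 1 for some j ≥ 0.
Then s_{j+1} = 3s_j + 2 = 3·(3^j − 1) + 2 = 3^{j+1} − 3 + 2 = 3^{j+1} − 1.
Hence s_k = 3^k − 1 for every k ≥ 0, by induction.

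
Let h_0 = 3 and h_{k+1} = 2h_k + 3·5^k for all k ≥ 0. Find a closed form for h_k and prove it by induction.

Claim: h_k = 2·2^k + 5^k.

Base case: h_0 = 3, and 2·2^0 + 5^0 = 2 + 1 = 3.
Assume h_j = 2·2^j + 5^j for some j ≥ 0.
Then h_{j+1} = 2h_j + 3·5^j = 2·(2·2^j + 5^j) + 3·5^j = 2·2^{j+1} + 2·5^j + 3·5^j = 2·2^{j+1} + 5·5^j = 2·2^{j+1} + 5^{j+1}.
Hence h_k = 2·2^k + 5^k for every k ≥ 0, by induction.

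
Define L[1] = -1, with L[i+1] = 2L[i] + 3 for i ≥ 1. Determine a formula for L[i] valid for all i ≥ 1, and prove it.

Claim: L[i] = 2^i − 3.

Base case: L[1] = -1, and 2^1 − 3 = 2 − 3 = -1.
Assume L[m] = 2^m − 3 for some m ≥ 1.
Then L[m+1] = 2L[m] + 3 = 2·(2^m − 3) + 3 = 2^{m+1} − 6 + 3 = 2^{m+1} − 3.
By induction, L[i] = 2^i − 3 for all i ≥ 1.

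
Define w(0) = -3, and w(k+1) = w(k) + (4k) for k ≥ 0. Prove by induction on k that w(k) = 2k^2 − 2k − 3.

Base case: w(0) = -3, and 2·0^2 − 2·0 − 3 = -3.
Assume w(r) = 2r^2 − 2r − 3.
Then w(r+1) = w(r) + (4r) = (2r^2 − 2r − 3) + (4r) = 2r^2 + 2r − 3,
and 2·(r+1)^2 − 2·(r+1) − 3 = 2r^2 + 2r − 3.
Hence w(k) = 2k^2 − 2k − 3 for every k ≥ 0, by induction.

w(k) = 2k^2 − 2k − 3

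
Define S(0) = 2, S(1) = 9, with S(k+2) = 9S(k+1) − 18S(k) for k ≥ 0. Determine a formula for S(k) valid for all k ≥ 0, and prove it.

Claim: S(k) = 3^k + 6^k.

Base cases: S(0) = 2 and 3^0 + 6^0 = 2; S(1) = 9 and 3^1 + 6^1 = 9.
Assume S(i) = 3^i + 6^i for all 0 ≤ i ≤ j, where j ≥ 1.
Then S(j+1) = 9S(j) − 18S(j−1) = 9·(3^j + 6^j) − 18·(3^{j−1} + 6^{j−1}) = (9·3 − 18)3^{j−1} + (9·6 − 18)6^{j−1} = 9·3^{j−1} + 36·6^{j−1} = 3^{j+1} + 6^{j+1}.
By strong induction, S(k) = 3^k + 6^k for all k ≥ 0.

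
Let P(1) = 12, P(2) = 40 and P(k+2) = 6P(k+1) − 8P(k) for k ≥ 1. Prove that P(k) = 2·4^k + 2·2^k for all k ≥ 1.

Base cases: P(1) = 12 and 2·4^1 + 2·2^1 = 12; P(2) = 40 and 2·4^2 + 2·2^2 = 40.
Assume P(j) = 2·4^j + 2·2^j for all 1 ≤ j ≤ m, where m ≥ 2.
Then P(m+1) = 6P(m) − 8P(m−1) = 6·(2·4^m + 2·2^m) − 8·(2·4^{m−1} + 2·2^{m−1}) = 2·(6·4 − 8)4^{m−1} + 2·(6·2 − 8)2^{m−1} = 32·4^{m−1} + 8·2^{m−1} = 2·4^{m+1} + 2·2^{m+1}.
So the formula holds for m+1, and by strong induction P(k) = 2·4^k + 2·2^k for all k ≥ 1.

P(k) = 2·4^k + 2·2^k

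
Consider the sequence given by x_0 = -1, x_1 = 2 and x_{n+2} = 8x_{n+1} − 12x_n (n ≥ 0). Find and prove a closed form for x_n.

Claim: x_n = 6^n − 2·2^n.

Base cases: x_0 = -1 and 6^0 − 2·2^0 = -1; x_1 = 2 and 6^1 − 2·2^1 = 2.
Assume x_i = 6^i − 2·2^i for all 0 ≤ i ≤ j, where j ≥ 1.
Then x_{j+1} = 8x_j − 12x_{j−1} = 8·(6^j − 2·2^j) − 12·(6^{j−1} − 2·2^{j−1}) = (8·6 − 12)6^{j−1} − 2·(8·2 − 12)2^{j−1} = 36·6^{j−1} − 8·2^{j−1} = 6^{j+1} − 2·2^{j+1}.
Hence x_n = 6^n − 2·2^n for every n ≥ 0, by strong induction.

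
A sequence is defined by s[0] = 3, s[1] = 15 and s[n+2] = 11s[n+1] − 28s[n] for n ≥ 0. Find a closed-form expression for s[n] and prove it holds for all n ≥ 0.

Claim: s[n] = 7^n + 2·4^n.

Base cases: s[0] = 3 and 7^0 + 2·4^0 = 3; s[1] = 15 and 7^1 + 2·4^1 = 15.
Assume s[j] = 7^j + 2·4^j for all 0 ≤ j ≤ k, where k ≥ 1.
Then s[k+1] = 11s[k] − 28s[k−1] = 11·(7^k + 2·4^k) − 28·(7^{k−1} + 2·4^{k−1}) = (11·7 − 28)7^{k−1} + 2·(11·4 − 28)4^{k−1} = 49·7^{k−1} + 32·4^{k−1} = 7^{k+1} + 2·4^{k+1}.
Hence s[n] = 7^n + 2·4^n for every n ≥ 0, by strong induction.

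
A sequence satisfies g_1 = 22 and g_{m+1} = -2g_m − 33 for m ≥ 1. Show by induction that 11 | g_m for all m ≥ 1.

Base case: g_1 = 22 = 11·2, so 11 | g_1.
Assume 11 | g_r, so g_r = 11t for some integer t.
Then g_{r+1} = -2g_r − 33 = -2·(11t) − 33 = 11(-2t − 3), so 11 | g_{r+1}.
Hence 11 | g_m for every m ≥ 1, by induction.

11 | g_m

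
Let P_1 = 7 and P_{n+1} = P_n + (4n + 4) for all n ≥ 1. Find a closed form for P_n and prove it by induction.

Claim: P_n = 2n^2 + 2n + 3.

Base case: P_1 = 7, and 2·1^2 + 2·1 + 3 = 7.
Assume P_j = 2j^2 + 2j + 3.
Then P_{j+1} = P_j + (4j + 4) = (2j^2 + 2j + 3) + (4j + 4) = 2j^2 + 6j + 7,
and 2·(j+1)^2 + 2·(j+1) + 3 = 2j^2 + 6j + 7.
This completes the inductive step, so P_n = 2n^2 + 2n + 3 for all n ≥ 1.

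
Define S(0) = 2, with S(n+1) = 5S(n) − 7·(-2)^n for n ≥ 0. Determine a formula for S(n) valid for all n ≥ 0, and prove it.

Claim: S(n) = 5^n + (-2)^n.

Base case: S(0) = 2, and 5^0 + (-2)^0 = 1 + 1 = 2.
Assume S(j) = 5^j + (-2)^j for some j ≥ 0.
Then S(j+1) = 5S(j) − 7·(-2)^j = 5·(5^j + (-2)^j) − 7·(-2)^j = 5^{j+1} + 5·(-2)^j − 7·(-2)^j = 5^{j+1} − 2·(-2)^j = 5^{j+1} + (-2)^{j+1}.
So the formula holds for j+1, and by induction S(n) = 5^n + (-2)^n for all n ≥ 0.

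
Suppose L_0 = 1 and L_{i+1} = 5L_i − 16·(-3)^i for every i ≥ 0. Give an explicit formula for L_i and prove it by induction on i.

Claim: L_i = -5^i + 2·(-3)^i.

Base case: L_0 = 1, and -5^0 + 2·(-3)^0 = -1 + 2 = 1.
Assume L_r = -5^r + 2·(-3)^r for some r ≥ 0.
Then L_{r+1} = 5L_r − 16·(-3)^r = 5·(-5^r + 2·(-3)^r) − 16·(-3)^r = -5^{r+1} + 10·(-3)^r − 16·(-3)^r = -5^{r+1} − 6·(-3)^r = -5^{r+1} + 2·(-3)^{r+1}.
By induction, L_i = -5^i + 2·(-3)^i for all i ≥ 0.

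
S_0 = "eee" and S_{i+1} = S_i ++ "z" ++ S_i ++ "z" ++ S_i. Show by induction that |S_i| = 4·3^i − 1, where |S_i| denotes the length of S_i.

Base case: |S_0| = 3, and 4·3^0 − 1 = 3.
Assume |S_k| = 4·3^k − 1.
Then |S_{k+1}| = 3|S_k| + 2 = 3(4·3^k − 1) + 2 = 4·3^{k+1} − 3 + 2 = 4·3^{k+1} − 1.
By induction, |S_i| = 4·3^i − 1 for all i ≥ 0.

|S_i| = 4·3^i − 1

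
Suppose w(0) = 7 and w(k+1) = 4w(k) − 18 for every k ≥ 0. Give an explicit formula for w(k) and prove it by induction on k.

Claim: w(k) = 4^k + 6.

Base case: w(0) = 7, and 4^0 + 6 = 1 + 6 = 7.
Assume w(m) = 4^m + 6 for some m ≥ 0.
Then w(m+1) = 4w(m) − 18 = 4·(4^m + 6) − 18 = 4^{m+1} + 24 − 18 = 4^{m+1} + 6.
Hence w(k) = 4^k + 6 for every k ≥ 0, by induction.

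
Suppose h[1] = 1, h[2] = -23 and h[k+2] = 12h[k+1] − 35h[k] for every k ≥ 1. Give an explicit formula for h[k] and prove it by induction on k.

Claim: h[k] = 3·5^k − 2·7^k.

Base cases: h[1] = 1 and 3·5^1 − 2·7^1 = 1; h[2] = -23 and 3·5^2 − 2·7^2 = -23.
Assume h[j] = 3·5^j − 2·7^j for all 1 ≤ j ≤ m, where m ≥ 2.
Then h[m+1] = 12h[m] − 35h[m−1] = 12·(3·5^m − 2·7^m) − 35·(3·5^{m−1} − 2·7^{m−1}) = 3·(12·5 − 35)5^{m−1} − 2·(12·7 − 35)7^{m−1} = 75·5^{m−1} − 98·7^{m−1} = 3·5^{m+1} − 2·7^{m+1}.
Hence h[k] = 3·5^k − 2·7^k for every k ≥ 1, by strong induction.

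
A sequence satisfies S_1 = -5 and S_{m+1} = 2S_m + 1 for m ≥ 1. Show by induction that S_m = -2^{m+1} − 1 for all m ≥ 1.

Base case: S_1 = -5, and -2^{1+1} − 1 = -4 − 1 = -5.
Assume S_r = -2^{r+1} − 1 for some r ≥ 1.
Then S_{r+1} = 2S_r + 1 = 2·(-2^{r+1} − 1) + 1 = -2^{r+2} − 2 + 1 = -2^{r+2} − 1.
This completes the inductive step, so S_m = -2^{m+1} − 1 for all m ≥ 1.

S_m = -2^{m+1} − 1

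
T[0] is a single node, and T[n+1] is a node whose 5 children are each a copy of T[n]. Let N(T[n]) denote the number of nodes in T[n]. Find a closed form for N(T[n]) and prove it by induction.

Claim: N(T[n]) = (5^{n+1} − 1)/4.

Base case: N(T[0]) = 1, and (5^{0+1} − 1)/4 = 1.
Assume N(T[k]) = (5^{k+1} − 1)/4.
Then N(T[k+1]) = 1 + 5N(T[k]) = 1 + 5·(5^{k+1} − 1)/4 = 1 + (5^{k+2} − 5)/4 = (4 + 5^{k+2} − 5)/4 = (5^{k+2} − 1)/4.
By induction, N(T[n]) = (5^{n+1} − 1)/4 for all n ≥ 0.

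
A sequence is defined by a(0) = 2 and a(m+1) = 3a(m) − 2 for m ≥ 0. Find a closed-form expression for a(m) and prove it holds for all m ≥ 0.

Claim: a(m) = 3^m + 1.

Base case: a(0) = 2, and 3^0 + 1 = 1 + 1 = 2.
Assume a(j) = 3^j + 1 for some j ≥ 0.
Then a(j+1) = 3a(j) − 2 = 3·(3^j + 1) − 2 = 3^{j+1} + 3 − 2 = 3^{j+1} + 1.
By induction, a(m) = 3^m + 1 for all m ≥ 0.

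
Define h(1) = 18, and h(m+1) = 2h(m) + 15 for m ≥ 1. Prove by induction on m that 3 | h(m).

Base case: h(1) = 18 = 3·6, so 3 | h(1).
Assume 3 | h(r), so h(r) = 3t for some integer t.
Then h(r+1) = 2h(r) + 15 = 2·(3t) + 15 = 3(2t + 5), so 3 | h(r+1).
Hence 3 | h(m) for every m ≥ 1, by induction.

3 | h(m)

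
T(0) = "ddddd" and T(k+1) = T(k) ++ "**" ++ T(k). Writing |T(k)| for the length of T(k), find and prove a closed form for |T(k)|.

Claim: |T(k)| = 7·2^k − 2.

Base case: |T(0)| = 5, and 7·2^0 − 2 = 5.
Assume |T(m)| = 7·2^m − 2.
Then |T(m+1)| = |T(m)| + 2 + |T(m)| = 2|T(m)| + 2 = 2(7·2^m − 2) + 2 = 7·2^{m+1} − 4 + 2 = 7·2^{m+1} − 2.
So the formula holds for m+1, and by induction |T(k)| = 7·2^k − 2 for all k ≥ 0.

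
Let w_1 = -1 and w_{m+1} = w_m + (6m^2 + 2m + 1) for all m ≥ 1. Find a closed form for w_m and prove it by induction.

Claim: w_m = 2m^3 − 2m^2 + m − 2.

Base case: w_1 = -1, and 2·1^3 − 2·1^2 + 1 − 2 = -1.
Assume w_k = 2k^3 − 2k^2 + k − 2.
Then w_{k+1} = w_k + (6k^2 + 2k + 1) = (2k^3 − 2k^2 + k − 2) + (6k^2 + 2k + 1) = 2k^3 + 4k^2 + 3k − 1,
and 2·(k+1)^3 − 2·(k+1)^2 + (k+1) − 2 = 2k^3 + 4k^2 + 3k − 1.
Hence w_m = 2m^3 − 2m^2 + m − 2 for every m ≥ 1, by induction.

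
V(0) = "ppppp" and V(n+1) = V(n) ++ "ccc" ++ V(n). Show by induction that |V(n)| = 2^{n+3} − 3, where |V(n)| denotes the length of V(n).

Base case: |V(0)| = 5, and 2^{0+3} − 3 = 5.
Assume |V(j)| = 2^{j+3} − 3.
Then |V(j+1)| = |V(j)| + 3 + |V(j)| = 2|V(j)| + 3 = 2(2^{j+3} − 3) + 3 = 2^{j+1+3} − 6 + 3 = 2^{j+1+3} − 3.
This completes the inductive step, so |V(n)| = 2^{n+3} − 3 for all n ≥ 0.

|V(n)| = 2^{n+3} − 3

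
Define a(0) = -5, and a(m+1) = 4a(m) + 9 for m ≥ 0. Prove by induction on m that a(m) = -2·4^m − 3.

Base case: a(0) = -5, and -2·4^0 − 3 = -2 − 3 = -5.
Assume a(j) = -2·4^j − 3 for some j ≥ 0.
Then a(j+1) = 4a(j) + 9 = 4·(-2·4^j − 3) + 9 = -8·4^j − 12 + 9 = -2·4^{j+1} − 3.
So the formula holds for j+1, and by induction a(m) = -2·4^m − 3 for all m ≥ 0.

a(m) = -2·4^m − 3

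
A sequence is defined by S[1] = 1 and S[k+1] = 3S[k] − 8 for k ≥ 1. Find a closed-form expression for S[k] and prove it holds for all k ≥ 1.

Claim: S[k] = -3^k + 4.

Base case: S[1] = 1, and -3^1 + 4 = -3 + 4 = 1.
Assume S[j] = -3^j + 4 for some j ≥ 1.
Then S[j+1] = 3S[j] − 8 = 3·(-3^j + 4) − 8 = -3^{j+1} + 12 − 8 = -3^{j+1} + 4.
Hence S[k] = -3^k + 4 for every k ≥ 1, by induction.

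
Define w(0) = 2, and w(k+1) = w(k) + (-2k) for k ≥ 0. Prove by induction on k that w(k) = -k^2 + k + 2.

Base case: w(0) = 2, and -0^2 + 0 + 2 = 2.
Assume w(m) = -m^2 + m + 2.
Then w(m+1) = w(m) + (-2m) = (-m^2 + m + 2) + (-2m) = -m^2 − m + 2,
and -(m+1)^2 + (m+1) + 2 = -m^2 − m + 2.
Hence w(k) = -k^2 + k + 2 for every k ≥ 0, by induction.

w(k) = -k^2 + k + 2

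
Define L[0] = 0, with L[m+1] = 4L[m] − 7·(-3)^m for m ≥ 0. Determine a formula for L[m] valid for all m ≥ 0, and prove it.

Claim: L[m] = -4^m + (-3)^m.

Base case: L[0] = 0, and -4^0 + (-3)^0 = -1 + 1 = 0.
Assume L[r] = -4^r + (-3)^r for some r ≥ 0.
Then L[r+1] = 4L[r] − 7·(-3)^r = 4·(-4^r + (-3)^r) − 7·(-3)^r = -4^{r+1} + 4·(-3)^r − 7·(-3)^r = -4^{r+1} − 3·(-3)^r = -4^{r+1} + (-3)^{r+1}.
Hence L[m] = -4^m + (-3)^m for every m ≥ 0, by induction.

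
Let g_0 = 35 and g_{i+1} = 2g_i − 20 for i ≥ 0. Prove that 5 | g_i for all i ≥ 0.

Base case: g_0 = 35 = 5·7, so 5 | g_0.
Assume 5 | g_k, so g_k = 5t for some integer t.
Then g_{k+1} = 2g_k − 20 = 2·(5t) − 20 = 5(2t − 4), so 5 | g_{k+1}.
So the property holds for k+1, and by induction 5 | g_i for all i ≥ 0.

5 | g_i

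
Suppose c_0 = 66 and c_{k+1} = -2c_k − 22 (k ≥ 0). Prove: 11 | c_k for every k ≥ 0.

Base case: c_0 = 66 = 11·6, so 11 | c_0.
Assume 11 | c_m, so c_m = 11t for some integer t.
Then c_{m+1} = -2c_m − 22 = -2·(11t) − 22 = 11(-2t − 2), so 11 | c_{m+1}.
By induction, 11 | c_k for all k ≥ 0.

11 | c_k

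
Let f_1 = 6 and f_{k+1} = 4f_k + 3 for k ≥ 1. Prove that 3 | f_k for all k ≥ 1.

Base case: f_1 = 6 = 3·2, so 3 | f_1.
Assume 3 | f_m, so f_m = 3t for some integer t.
Then f_{m+1} = 4f_m + 3 = 4·(3t) + 3 = 3(4t + 1), so 3 | f_{m+1}.
By induction, 3 | f_k for all k ≥ 1.

3 | f_k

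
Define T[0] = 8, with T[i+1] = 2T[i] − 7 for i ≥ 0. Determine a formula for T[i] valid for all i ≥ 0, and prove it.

Claim: T[i] = 2^i + 7.

Base case: T[0] = 8, and 2^0 + 7 = 1 + 7 = 8.
Assume T[r] = 2^r + 7 for some r ≥ 0.
Then T[r+1] = 2T[r] − 7 = 2·(2^r + 7) − 7 = 2^{r+1} + 14 − 7 = 2^{r+1} + 7.
This completes the inductive step, so T[i] = 2^i + 7 for all i ≥ 0.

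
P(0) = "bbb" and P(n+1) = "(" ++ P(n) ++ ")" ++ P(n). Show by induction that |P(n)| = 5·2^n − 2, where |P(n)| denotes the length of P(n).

Base case: |P(0)| = 3, and 5·2^0 − 2 = 3.
Assume |P(m)| = 5·2^m − 2.
Then |P(m+1)| = 1 + |P(m)| + 1 + |P(m)| = 2|P(m)| + 2 = 2(5·2^m − 2) + 2 = 5·2^{m+1} − 4 + 2 = 5·2^{m+1} − 2.
This completes the inductive step, so |P(n)| = 5·2^n − 2 for all n ≥ 0.

|P(n)| = 5·2^n − 2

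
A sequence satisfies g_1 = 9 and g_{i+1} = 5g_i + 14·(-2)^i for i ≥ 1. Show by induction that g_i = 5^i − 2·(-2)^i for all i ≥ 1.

Base case: g_1 = 9, and 5^1 − 2·(-2)^1 = 5 + 4 = 9.
Assume g_m = 5^m − 2·(-2)^m for some m ≥ 1.
Then g_{m+1} = 5g_m + 14·(-2)^m = 5·(5^m − 2·(-2)^m) + 14·(-2)^m = 5^{m+1} − 10·(-2)^m + 14·(-2)^m = 5^{m+1} + 4·(-2)^m = 5^{m+1} − 2·(-2)^{m+1}.
So the formula holds for m+1, and by induction g_i = 5^i − 2·(-2)^i for all i ≥ 1.

g_i = 5^i − 2·(-2)^i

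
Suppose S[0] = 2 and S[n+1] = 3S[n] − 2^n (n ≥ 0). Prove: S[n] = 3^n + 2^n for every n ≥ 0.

Base case: S[0] = 2, and 3^0 + 2^0 = 1 + 1 = 2.
Assume S[k] = 3^k + 2^k for some k ≥ 0.
Then S[k+1] = 3S[k] − 2^k = 3·(3^k + 2^k) − 2^k = 3^{k+1} + 3·2^k − 2^k = 3^{k+1} + 2·2^k = 3^{k+1} + 2^{k+1}.
Hence S[n] = 3^n + 2^n for every n ≥ 0, by induction.

S[n] = 3^n + 2^n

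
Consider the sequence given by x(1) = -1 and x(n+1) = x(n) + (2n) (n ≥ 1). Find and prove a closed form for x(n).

Claim: x(n) = n^2 − n − 1.

Base case: x(1) = -1, and 1^2 − 1 − 1 = -1.
Assume x(j) = j^2 − j − 1.
Then x(j+1) = x(j) + (2j) = (j^2 − j − 1) + (2j) = j^2 + j − 1,
and (j+1)^2 − (j+1) − 1 = j^2 + j − 1.
This completes the inductive step, so x(n) = n^2 − n − 1 for all n ≥ 1.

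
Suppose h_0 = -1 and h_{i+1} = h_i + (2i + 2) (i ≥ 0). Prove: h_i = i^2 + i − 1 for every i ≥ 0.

Base case: h_0 = -1, and 0^2 + 0 − 1 = -1.
Assume h_j = j^2 + j − 1.
Then h_{j+1} = h_j + (2j + 2) = (j^2 + j − 1) + (2j + 2) = j^2 + 3j + 1,
and (j+1)^2 + (j+1) − 1 = j^2 + 3j + 1.
Hence h_i = i^2 + i − 1 for every i ≥ 0, by induction.

h_i = i^2 + i − 1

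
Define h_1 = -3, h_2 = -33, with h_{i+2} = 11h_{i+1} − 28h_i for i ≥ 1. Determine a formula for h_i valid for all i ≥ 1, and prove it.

Claim: h_i = 4^i − 7^i.

Base cases: h_1 = -3 and 4^1 − 7^1 = -3; h_2 = -33 and 4^2 − 7^2 = -33.
Assume h_j = 4^j − 7^j for all 1 ≤ j ≤ m, where m ≥ 2.
Then h_{m+1} = 11h_m − 28h_{m−1} = 11·(4^m − 7^m) − 28·(4^{m−1} − 7^{m−1}) = (11·4 − 28)4^{m−1} − (11·7 − 28)7^{m−1} = 16·4^{m−1} − 49·7^{m−1} = 4^{m+1} − 7^{m+1}.
So the formula holds for m+1, and by strong induction h_i = 4^i − 7^i for all i ≥ 1.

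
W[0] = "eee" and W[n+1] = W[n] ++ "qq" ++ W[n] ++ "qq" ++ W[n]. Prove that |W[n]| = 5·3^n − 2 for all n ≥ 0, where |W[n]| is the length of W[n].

Base case: |W[0]| = 3, and 5·3^0 − 2 = 3.
Assume |W[r]| = 5·3^r − 2.
Then |W[r+1]| = 3|W[r]| + 4 = 3(5·3^r − 2) + 4 = 5·3^{r+1} − 6 + 4 = 5·3^{r+1} − 2.
So the formula holds for r+1, and by induction |W[n]| = 5·3^n − 2 for all n ≥ 0.

|W[n]| = 5·3^n − 2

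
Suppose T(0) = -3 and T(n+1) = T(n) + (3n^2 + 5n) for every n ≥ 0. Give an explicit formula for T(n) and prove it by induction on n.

Claim: T(n) = n^3 + n^2 − 2n − 3.

Base case: T(0) = -3, and 0^3 + 0^2 − 2·0 − 3 = -3.
Assume T(r) = r^3 + r^2 − 2r − 3.
Then T(r+1) = T(r) + (3r^2 + 5r) = (r^3 + r^2 − 2r − 3) + (3r^2 + 5r) = r^3 + 4r^2 + 3r − 3,
and (r+1)^3 + (r+1)^2 − 2·(r+1) − 3 = r^3 + 4r^2 + 3r − 3.
This completes the inductive step, so T(n) = n^3 + n^2 − 2n − 3 for all n ≥ 0.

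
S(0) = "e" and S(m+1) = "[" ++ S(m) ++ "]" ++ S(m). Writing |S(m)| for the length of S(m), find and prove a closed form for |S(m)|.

Claim: |S(m)| = 3·2^m − 2.

Base case: |S(0)| = 1, and 3·2^0 − 2 = 1.
Assume |S(r)| = 3·2^r − 2.
Then |S(r+1)| = 1 + |S(r)| + 1 + |S(r)| = 2|S(r)| + 2 = 2(3·2^r − 2) + 2 = 3·2^{r+1} − 4 + 2 = 3·2^{r+1} − 2.
This completes the inductive step, so |S(m)| = 3·2^m − 2 for all m ≥ 0.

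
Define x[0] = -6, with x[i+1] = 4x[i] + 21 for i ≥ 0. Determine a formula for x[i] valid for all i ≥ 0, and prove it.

Claim: x[i] = 4^i − 7.

Base case: x[0] = -6, and 4^0 − 7 = 1 − 7 = -6.
Assume x[r] = 4^r − 7 for some r ≥ 0.
Then x[r+1] = 4x[r] + 21 = 4·(4^r − 7) + 21 = 4^{r+1} − 28 + 21 = 4^{r+1} − 7.
Hence x[i] = 4^i − 7 for every i ≥ 0, by induction.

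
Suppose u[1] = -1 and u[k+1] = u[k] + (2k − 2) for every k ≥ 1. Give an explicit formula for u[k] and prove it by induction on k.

Claim: u[k] = k^2 − 3k + 1.

Base case: u[1] = -1, and 1^2 − 3·1 + 1 = -1.
Assume u[m] = m^2 − 3m + 1.
Then u[m+1] = u[m] + (2m − 2) = (m^2 − 3m + 1) + (2m − 2) = m^2 − m − 1,
and (m+1)^2 − 3·(m+1) + 1 = m^2 − m − 1.
This completes the inductive step, so u[k] = k^2 − 3k + 1 for all k ≥ 1.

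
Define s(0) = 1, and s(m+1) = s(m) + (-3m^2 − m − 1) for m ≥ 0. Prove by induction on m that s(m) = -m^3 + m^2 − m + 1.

Base case: s(0) = 1, and -0^3 + 0^2 − 0 + 1 = 1.
Assume s(j) = -j^3 + j^2 − j + 1.
Then s(j+1) = s(j) + (-3j^2 − j − 1) = (-j^3 + j^2 − j + 1) + (-3j^2 − j − 1) = -j^3 − 2j^2 − 2j,
and -(j+1)^3 + (j+1)^2 − (j+1) + 1 = -j^3 − 2j^2 − 2j.
This completes the inductive step, so s(m) = -m^3 + m^2 − m + 1 for all m ≥ 0.

s(m) = -m^3 + m^2 − m + 1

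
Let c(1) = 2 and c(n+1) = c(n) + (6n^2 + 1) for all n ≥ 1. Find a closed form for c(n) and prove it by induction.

Claim: c(n) = 2n^3 − 3n^2 + 2n + 1.

Base case: c(1) = 2, and 2·1^3 − 3·1^2 + 2·1 + 1 = 2.
Assume c(r) = 2r^3 − 3r^2 + 2r + 1.
Then c(r+1) = c(r) + (6r^2 + 1) = (2r^3 − 3r^2 + 2r + 1) + (6r^2 + 1) = 2r^3 + 3r^2 + 2r + 2,
and 2·(r+1)^3 − 3·(r+1)^2 + 2·(r+1) + 1 = 2r^3 + 3r^2 + 2r + 2.
This completes the inductive step, so c(n) = 2n^3 − 3n^2 + 2n + 1 for all n ≥ 1.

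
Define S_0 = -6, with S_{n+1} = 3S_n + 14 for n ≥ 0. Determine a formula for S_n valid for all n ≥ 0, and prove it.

Claim: S_n = 3^n − 7.

Base case: S_0 = -6, and 3^0 − 7 = 1 − 7 = -6.
Assume S_r = 3^r − 7 for some r ≥ 0.
Then S_{r+1} = 3S_r + 14 = 3·(3^r − 7) + 14 = 3^{r+1} − 21 + 14 = 3^{r+1} − 7.
By induction, S_n = 3^n − 7 for all n ≥ 0.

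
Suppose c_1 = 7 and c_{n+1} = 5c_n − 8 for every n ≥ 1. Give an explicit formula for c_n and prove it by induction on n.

Claim: c_n = 5^n + 2.

Base case: c_1 = 7, and 5^1 + 2 = 5 + 2 = 7.
Assume c_j = 5^j + 2 for some j ≥ 1.
Then c_{j+1} = 5c_j − 8 = 5·(5^j + 2) − 8 = 5^{j+1} + 10 − 8 = 5^{j+1} + 2.
Hence c_n = 5^n + 2 for every n ≥ 1, by induction.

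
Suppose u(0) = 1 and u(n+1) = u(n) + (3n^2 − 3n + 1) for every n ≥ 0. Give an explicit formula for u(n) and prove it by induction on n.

Claim: u(n) = n^3 − 3n^2 + 3n + 1.

Base case: u(0) = 1, and 0^3 − 3·0^2 + 3·0 + 1 = 1.
Assume u(j) = j^3 − 3j^2 + 3j + 1.
Then u(j+1) = u(j) + (3j^2 − 3j + 1) = (j^3 − 3j^2 + 3j + 1) + (3j^2 − 3j + 1) = j^3 + 2,
and (j+1)^3 − 3·(j+1)^2 + 3·(j+1) + 1 = j^3 + 2.
Hence u(n) = n^3 − 3n^2 + 3n + 1 for every n ≥ 0, by induction.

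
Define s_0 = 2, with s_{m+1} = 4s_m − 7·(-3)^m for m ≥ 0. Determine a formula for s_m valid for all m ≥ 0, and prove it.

Claim: s_m = 4^m + (-3)^m.

Base case: s_0 = 2, and 4^0 + (-3)^0 = 1 + 1 = 2.
Assume s_k = 4^k + (-3)^k for some k ≥ 0.
Then s_{k+1} = 4s_k − 7·(-3)^k = 4·(4^k + (-3)^k) − 7·(-3)^k = 4^{k+1} + 4·(-3)^k − 7·(-3)^k = 4^{k+1} − 3·(-3)^k = 4^{k+1} + (-3)^{k+1}.
Hence s_m = 4^m + (-3)^m for every m ≥ 0, by induction.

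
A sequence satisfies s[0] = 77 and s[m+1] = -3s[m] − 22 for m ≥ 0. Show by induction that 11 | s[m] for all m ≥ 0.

Base case: s[0] = 77 = 11·7, so 11 | s[0].
Assume 11 | s[j], so s[j] = 11t for some integer t.
Then s[j+1] = -3s[j] − 22 = -3·(11t) − 22 = 11(-3t − 2), so 11 | s[j+1].
Hence 11 | s[m] for every m ≥ 0, by induction.

11 | s[m]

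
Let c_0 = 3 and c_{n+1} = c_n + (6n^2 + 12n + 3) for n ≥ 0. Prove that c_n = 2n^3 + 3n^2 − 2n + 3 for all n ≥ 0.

Base case: c_0 = 3, and 2·0^3 + 3·0^2 − 2·0 + 3 = 3.
Assume c_j = 2j^3 + 3j^2 − 2j + 3.
Then c_{j+1} = c_j + (6j^2 + 12j + 3) = (2j^3 + 3j^2 − 2j + 3) + (6j^2 + 12j + 3) = 2j^3 + 9j^2 + 10j + 6,
and 2·(j+1)^3 + 3·(j+1)^2 − 2·(j+1) + 3 = 2j^3 + 9j^2 + 10j + 6.
This completes the inductive step, so c_n = 2n^3 + 3n^2 − 2n + 3 for all n ≥ 0.

c_n = 2n^3 + 3n^2 − 2n + 3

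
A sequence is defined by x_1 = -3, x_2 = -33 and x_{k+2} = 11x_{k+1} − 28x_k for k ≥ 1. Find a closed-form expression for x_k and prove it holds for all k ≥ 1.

Claim: x_k = 4^k − 7^k.

Base cases: x_1 = -3 and 4^1 − 7^1 = -3; x_2 = -33 and 4^2 − 7^2 = -33.
Assume x_i = 4^i − 7^i for all 1 ≤ i ≤ j, where j ≥ 2.
Then x_{j+1} = 11x_j − 28x_{j−1} = 11·(4^j − 7^j) − 28·(4^{j−1} − 7^{j−1}) = (11·4 − 28)4^{j−1} − (11·7 − 28)7^{j−1} = 16·4^{j−1} − 49·7^{j−1} = 4^{j+1} − 7^{j+1}.
This completes the inductive step, so x_k = 4^k − 7^k for all k ≥ 1.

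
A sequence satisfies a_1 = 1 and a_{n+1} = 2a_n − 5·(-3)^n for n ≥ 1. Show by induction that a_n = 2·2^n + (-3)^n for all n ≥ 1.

Base case: a_1 = 1, and 2·2^1 + (-3)^1 = 4 − 3 = 1.
Assume a_k = 2·2^k + (-3)^k for some k ≥ 1.
Then a_{k+1} = 2a_k − 5·(-3)^k = 2·(2·2^k + (-3)^k) − 5·(-3)^k = 2·2^{k+1} + 2·(-3)^k − 5·(-3)^k = 2·2^{k+1} − 3·(-3)^k = 2·2^{k+1} + (-3)^{k+1}.
This completes the inductive step, so a_n = 2·2^n + (-3)^n for all n ≥ 1.

a_n = 2·2^n + (-3)^n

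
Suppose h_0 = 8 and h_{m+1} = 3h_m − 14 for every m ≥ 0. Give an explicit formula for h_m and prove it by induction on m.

Claim: h_m = 3^m + 7.

Base case: h_0 = 8, and 3^0 + 7 = 1 + 7 = 8.
Assume h_r = 3^r + 7 for some r ≥ 0.
Then h_{r+1} = 3h_r − 14 = 3·(3^r + 7) − 14 = 3^{r+1} + 21 − 14 = 3^{r+1} + 7.
So the formula holds for r+1, and by induction h_m = 3^m + 7 for all m ≥ 0.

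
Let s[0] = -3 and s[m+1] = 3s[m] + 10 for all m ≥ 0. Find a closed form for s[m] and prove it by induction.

Claim: s[m] = 2·3^m − 5.

Base case: s[0] = -3, and 2·3^0 − 5 = 2 − 5 = -3.
Assume s[j] = 2·3^j − 5 for some j ≥ 0.
Then s[j+1] = 3s[j] + 10 = 3·(2·3^j − 5) + 10 = 6·3^j − 15 + 10 = 2·3^{j+1} − 5.
Hence s[m] = 2·3^m − 5 for every m ≥ 0, by induction.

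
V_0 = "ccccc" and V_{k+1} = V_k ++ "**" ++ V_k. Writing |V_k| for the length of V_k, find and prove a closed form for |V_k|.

Claim: |V_k| = 7·2^k − 2.

Base case: |V_0| = 5, and 7·2^0 − 2 = 5.
Assume |V_m| = 7·2^m − 2.
Then |V_{m+1}| = |V_m| + 2 + |V_m| = 2|V_m| + 2 = 2(7·2^m − 2) + 2 = 7·2^{m+1} − 4 + 2 = 7·2^{m+1} − 2.
So the formula holds for m+1, and by induction |V_k| = 7·2^k − 2 for all k ≥ 0.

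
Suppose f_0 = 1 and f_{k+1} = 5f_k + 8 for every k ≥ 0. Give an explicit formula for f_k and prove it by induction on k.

Claim: f_k = 3·5^k − 2.

Base case: f_0 = 1, and 3·5^0 − 2 = 3 − 2 = 1.
Assume f_r = 3·5^r − 2 for some r ≥ 0.
Then f_{r+1} = 5f_r + 8 = 5·(3·5^r − 2) + 8 = 15·5^r − 10 + 8 = 3·5^{r+1} − 2.
By induction, f_k = 3·5^k − 2 for all k ≥ 0.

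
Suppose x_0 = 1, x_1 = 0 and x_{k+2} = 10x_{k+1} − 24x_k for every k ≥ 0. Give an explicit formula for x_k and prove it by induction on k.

Claim: x_k = 3·4^k − 2·6^k.

Base cases: x_0 = 1 and 3·4^0 − 2·6^0 = 1; x_1 = 0 and 3·4^1 − 2·6^1 = 0.
Assume x_i = 3·4^i − 2·6^i for all 0 ≤ i ≤ j, where j ≥ 1.
Then x_{j+1} = 10x_j − 24x_{j−1} = 10·(3·4^j − 2·6^j) − 24·(3·4^{j−1} − 2·6^{j−1}) = 3·(10·4 − 24)4^{j−1} − 2·(10·6 − 24)6^{j−1} = 48·4^{j−1} − 72·6^{j−1} = 3·4^{j+1} − 2·6^{j+1}.
By strong induction, x_k = 3·4^k − 2·6^k for all k ≥ 0.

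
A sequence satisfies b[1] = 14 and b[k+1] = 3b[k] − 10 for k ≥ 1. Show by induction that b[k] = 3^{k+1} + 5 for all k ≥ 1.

Base case: b[1] = 14, and 3^{1+1} + 5 = 9 + 5 = 14.
Assume b[m] = 3^{m+1} + 5 for some m ≥ 1.
Then b[m+1] = 3b[m] − 10 = 3·(3^{m+1} + 5) − 10 = 3^{m+2} + 15 − 10 = 3^{m+2} + 5.
So the formula holds for m+1, and by induction b[k] = 3^{k+1} + 5 for all k ≥ 1.

b[k] = 3^{k+1} + 5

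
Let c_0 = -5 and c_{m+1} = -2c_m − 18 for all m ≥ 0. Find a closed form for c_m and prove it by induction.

Claim: c_m = (-2)^m − 6.

Base case: c_0 = -5, and (-2)^0 − 6 = 1 − 6 = -5.
Assume c_j = (-2)^j − 6 for some j ≥ 0.
Then c_{j+1} = -2c_j − 18 = -2·((-2)^j − 6) − 18 = -2·(-2)^j + 12 − 18 = (-2)^{j+1} − 6.
By induction, c_m = (-2)^m − 6 for all m ≥ 0.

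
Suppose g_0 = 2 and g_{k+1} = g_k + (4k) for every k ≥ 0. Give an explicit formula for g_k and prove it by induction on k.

Claim: g_k = 2k^2 − 2k + 2.

Base case: g_0 = 2, and 2·0^2 − 2·0 + 2 = 2.
Assume g_j = 2j^2 − 2j + 2.
Then g_{j+1} = g_j + (4j) = (2j^2 − 2j + 2) + (4j) = 2j^2 + 2j + 2,
and 2·(j+1)^2 − 2·(j+1) + 2 = 2j^2 + 2j + 2.
This completes the inductive step, so g_k = 2k^2 − 2k + 2 for all k ≥ 0.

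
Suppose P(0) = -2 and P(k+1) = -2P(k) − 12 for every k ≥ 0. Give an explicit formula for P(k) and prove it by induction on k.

Claim: P(k) = 2·(-2)^k − 4.

Base case: P(0) = -2, and 2·(-2)^0 − 4 = 2 − 4 = -2.
Assume P(r) = 2·(-2)^r − 4 for some r ≥ 0.
Then P(r+1) = -2P(r) − 12 = -2·(2·(-2)^r − 4) − 12 = -4·(-2)^r + 8 − 12 = 2·(-2)^{r+1} − 4.
So the formula holds for r+1, and by induction P(k) = 2·(-2)^k − 4 for all k ≥ 0.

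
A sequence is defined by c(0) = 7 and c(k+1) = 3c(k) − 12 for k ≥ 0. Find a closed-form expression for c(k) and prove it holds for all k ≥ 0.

Claim: c(k) = 3^k + 6.

Base case: c(0) = 7, and 3^0 + 6 = 1 + 6 = 7.
Assume c(m) = 3^m + 6 for some m ≥ 0.
Then c(m+1) = 3c(m) − 12 = 3·(3^m + 6) − 12 = 3^{m+1} + 18 − 12 = 3^{m+1} + 6.
Hence c(k) = 3^k + 6 for every k ≥ 0, by induction.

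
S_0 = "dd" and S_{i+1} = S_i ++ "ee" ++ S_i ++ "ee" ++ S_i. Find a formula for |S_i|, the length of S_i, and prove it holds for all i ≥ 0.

Claim: |S_i| = 4·3^i − 2.

Base case: |S_0| = 2, and 4·3^0 − 2 = 2.
Assume |S_k| = 4·3^k − 2.
Then |S_{k+1}| = 3|S_k| + 4 = 3(4·3^k − 2) + 4 = 4·3^{k+1} − 6 + 4 = 4·3^{k+1} − 2.
Hence |S_i| = 4·3^i − 2 for every i ≥ 0, by induction.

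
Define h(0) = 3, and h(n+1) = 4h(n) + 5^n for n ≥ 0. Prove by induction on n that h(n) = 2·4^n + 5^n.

Base case: h(0) = 3, and 2·4^0 + 5^0 = 2 + 1 = 3.
Assume h(j) = 2·4^j + 5^j for some j ≥ 0.
Then h(j+1) = 4h(j) + 5^j = 4·(2·4^j + 5^j) + 5^j = 2·4^{j+1} + 4·5^j + 5^j = 2·4^{j+1} + 5·5^j = 2·4^{j+1} + 5^{j+1}.
By induction, h(n) = 2·4^n + 5^n for all n ≥ 0.

h(n) = 2·4^n + 5^n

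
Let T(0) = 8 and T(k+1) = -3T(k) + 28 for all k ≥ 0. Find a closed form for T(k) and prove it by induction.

Claim: T(k) = (-3)^k + 7.

Base case: T(0) = 8, and (-3)^0 + 7 = 1 + 7 = 8.
Assume T(r) = (-3)^r + 7 for some r ≥ 0.
Then T(r+1) = -3T(r) + 28 = -3·((-3)^r + 7) + 28 = -3·(-3)^r − 21 + 28 = (-3)^{r+1} + 7.
So the formula holds for r+1, and by induction T(k) = (-3)^k + 7 for all k ≥ 0.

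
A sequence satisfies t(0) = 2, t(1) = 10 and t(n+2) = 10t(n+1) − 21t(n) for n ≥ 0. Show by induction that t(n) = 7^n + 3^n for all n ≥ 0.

Base cases: t(0) = 2 and 7^0 + 3^0 = 2; t(1) = 10 and 7^1 + 3^1 = 10.
Assume t(j) = 7^j + 3^j for all 0 ≤ j ≤ r, where r ≥ 1.
Then t(r+1) = 10t(r) − 21t(r−1) = 10·(7^r + 3^r) − 21·(7^{r−1} + 3^{r−1}) = (10·7 − 21)7^{r−1} + (10·3 − 21)3^{r−1} = 49·7^{r−1} + 9·3^{r−1} = 7^{r+1} + 3^{r+1}.
By strong induction, t(n) = 7^n + 3^n for all n ≥ 0.

t(n) = 7^n + 3^n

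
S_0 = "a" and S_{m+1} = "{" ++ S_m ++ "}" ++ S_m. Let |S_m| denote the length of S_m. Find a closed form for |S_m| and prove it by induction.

Claim: |S_m| = 3·2^m − 2.

Base case: |S_0| = 1, and 3·2^0 − 2 = 1.
Assume |S_j| = 3·2^j − 2.
Then |S_{j+1}| = 1 + |S_j| + 1 + |S_j| = 2|S_j| + 2 = 2(3·2^j − 2) + 2 = 3·2^{j+1} − 4 + 2 = 3·2^{j+1} − 2.
Hence |S_m| = 3·2^m − 2 for every m ≥ 0, by induction.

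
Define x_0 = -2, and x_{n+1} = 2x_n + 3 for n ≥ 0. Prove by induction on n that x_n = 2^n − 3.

Base case: x_0 = -2, and 2^0 − 3 = 1 − 3 = -2.
Assume x_k = 2^k − 3 for some k ≥ 0.
Then x_{k+1} = 2x_k + 3 = 2·(2^k − 3) + 3 = 2^{k+1} − 6 + 3 = 2^{k+1} − 3.
By induction, x_n = 2^n − 3 for all n ≥ 0.

x_n = 2^n − 3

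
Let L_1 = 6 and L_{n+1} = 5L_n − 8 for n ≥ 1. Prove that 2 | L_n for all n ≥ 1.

Base case: L_1 = 6 = 2·3, so 2 | L_1.
Assume 2 | L_j, so L_j = 2t for some integer t.
Then L_{j+1} = 5L_j − 8 = 5·(2t) − 8 = 2(5t − 4), so 2 | L_{j+1}.
This completes the inductive step, so 2 | L_n for all n ≥ 1.

2 | L_n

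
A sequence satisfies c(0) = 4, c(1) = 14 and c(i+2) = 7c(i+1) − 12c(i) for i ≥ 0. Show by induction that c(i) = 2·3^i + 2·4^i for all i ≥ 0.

Base cases: c(0) = 4 and 2·3^0 + 2·4^0 = 4; c(1) = 14 and 2·3^1 + 2·4^1 = 14.
Assume c(j) = 2·3^j + 2·4^j for all 0 ≤ j ≤ r, where r ≥ 1.
Then c(r+1) = 7c(r) − 12c(r−1) = 7·(2·3^r + 2·4^r) − 12·(2·3^{r−1} + 2·4^{r−1}) = 2·(7·3 − 12)3^{r−1} + 2·(7·4 − 12)4^{r−1} = 18·3^{r−1} + 32·4^{r−1} = 2·3^{r+1} + 2·4^{r+1}.
So the formula holds for r+1, and by strong induction c(i) = 2·3^i + 2·4^i for all i ≥ 0.

c(i) = 2·3^i + 2·4^i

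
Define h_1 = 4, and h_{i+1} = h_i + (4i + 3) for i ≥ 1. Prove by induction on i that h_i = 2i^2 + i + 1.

Base case: h_1 = 4, and 2·1^2 + 1 + 1 = 4.
Assume h_j = 2j^2 + j + 1.
Then h_{j+1} = h_j + (4j + 3) = (2j^2 + j + 1) + (4j + 3) = 2j^2 + 5j + 4,
and 2·(j+1)^2 + (j+1) + 1 = 2j^2 + 5j + 4.
By induction, h_i = 2i^2 + i + 1 for all i ≥ 1.

h_i = 2i^2 + i + 1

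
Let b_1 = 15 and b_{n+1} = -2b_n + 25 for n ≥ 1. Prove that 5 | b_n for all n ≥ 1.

Base case: b_1 = 15 = 5·3, so 5 | b_1.
Assume 5 | b_j, so b_j = 5t for some integer t.
Then b_{j+1} = -2b_j + 25 = -2·(5t) + 25 = 5(-2t + 5), so 5 | b_{j+1}.
By induction, 5 | b_n for all n ≥ 1.

5 | b_n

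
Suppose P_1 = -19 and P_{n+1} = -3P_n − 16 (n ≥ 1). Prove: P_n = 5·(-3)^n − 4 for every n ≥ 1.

Base case: P_1 = -19, and 5·(-3)^1 − 4 = -15 − 4 = -19.
Assume P_j = 5·(-3)^j − 4 for some j ≥ 1.
Then P_{j+1} = -3P_j − 16 = -3·(5·(-3)^j − 4) − 16 = -15·(-3)^j + 12 − 16 = 5·(-3)^{j+1} − 4.
By induction, P_n = 5·(-3)^n − 4 for all n ≥ 1.

P_n = 5·(-3)^n − 4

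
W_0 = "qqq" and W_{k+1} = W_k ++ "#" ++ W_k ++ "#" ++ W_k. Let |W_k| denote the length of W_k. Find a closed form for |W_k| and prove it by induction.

Claim: |W_k| = 4·3^k − 1.

Base case: |W_0| = 3, and 4·3^0 − 1 = 3.
Assume |W_j| = 4·3^j − 1.
Then |W_{j+1}| = 3|W_j| + 2 = 3(4·3^j − 1) + 2 = 4·3^{j+1} − 3 + 2 = 4·3^{j+1} − 1.
By induction, |W_k| = 4·3^k − 1 for all k ≥ 0.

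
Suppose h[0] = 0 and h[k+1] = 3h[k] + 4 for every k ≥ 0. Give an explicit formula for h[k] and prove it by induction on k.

Claim: h[k] = 2·3^k − 2.

Base case: h[0] = 0, and 2·3^0 − 2 = 2 − 2 = 0.
Assume h[m] = 2·3^m − 2 for some m ≥ 0.
Then h[m+1] = 3h[m] + 4 = 3·(2·3^m − 2) + 4 = 6·3^m − 6 + 4 = 2·3^{m+1} − 2.
So the formula holds for m+1, and by induction h[k] = 2·3^k − 2 for all k ≥ 0.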